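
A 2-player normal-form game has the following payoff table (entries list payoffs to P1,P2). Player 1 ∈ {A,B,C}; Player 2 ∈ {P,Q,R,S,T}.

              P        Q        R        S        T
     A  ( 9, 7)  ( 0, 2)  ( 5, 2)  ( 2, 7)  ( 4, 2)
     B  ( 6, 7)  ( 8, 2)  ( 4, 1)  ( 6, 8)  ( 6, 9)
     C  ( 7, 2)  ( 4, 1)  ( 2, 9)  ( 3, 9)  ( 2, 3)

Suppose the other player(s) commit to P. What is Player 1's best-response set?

u_1(A vs P) = 9
u_1(B vs P) = 6
u_1(C vs P) = 7
max payoff 9 at {A}

P1 best: {A}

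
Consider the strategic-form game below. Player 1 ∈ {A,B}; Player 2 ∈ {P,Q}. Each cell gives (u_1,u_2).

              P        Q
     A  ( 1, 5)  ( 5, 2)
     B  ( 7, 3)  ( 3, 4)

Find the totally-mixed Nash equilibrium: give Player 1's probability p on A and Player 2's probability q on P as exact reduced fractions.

P1 indiff ⇒ q·1+(1-q)·5 = q·7+(1-q)·3 ⇒ q(-6) = (1-q)(-2) ⇒ q = 1/4
P2 indiff ⇒ p·5+(1-p)·3 = p·2+(1-p)·4 ⇒ p(3) = (1-p)(1) ⇒ p = 1/4

P1 mixes 1/4 on A; P2 mixes 1/4 on P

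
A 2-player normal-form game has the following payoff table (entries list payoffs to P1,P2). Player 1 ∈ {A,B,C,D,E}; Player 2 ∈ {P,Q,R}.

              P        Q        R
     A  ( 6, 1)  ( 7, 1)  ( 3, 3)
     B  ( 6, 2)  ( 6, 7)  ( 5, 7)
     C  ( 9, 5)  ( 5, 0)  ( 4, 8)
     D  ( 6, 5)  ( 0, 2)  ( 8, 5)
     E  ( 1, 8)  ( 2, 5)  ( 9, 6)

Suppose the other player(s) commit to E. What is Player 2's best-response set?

u_2(P vs E) = 8
u_2(Q vs E) = 5
u_2(R vs E) = 6
max payoff 8 at {P}

argmax u_2 = {P}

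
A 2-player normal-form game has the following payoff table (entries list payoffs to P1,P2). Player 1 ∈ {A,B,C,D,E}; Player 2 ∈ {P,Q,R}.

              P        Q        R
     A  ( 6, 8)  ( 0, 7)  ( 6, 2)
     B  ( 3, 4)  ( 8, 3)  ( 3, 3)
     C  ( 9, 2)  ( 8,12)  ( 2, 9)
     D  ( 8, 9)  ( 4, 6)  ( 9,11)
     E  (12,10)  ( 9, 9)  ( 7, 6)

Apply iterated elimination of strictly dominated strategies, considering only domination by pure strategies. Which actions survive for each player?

P1 drop A (D beats it: P:8>6 Q:4>0 R:9>6)
P1 drop B (E beats it: P:12>3 Q:9>8 R:7>3)
P1 drop C (E beats it: P:12>9 Q:9>8 R:7>2)
P2 drop Q (P beats it: D:9>6 E:10>9)
P1→{D,E} P2→{P,R}

IESDS → P1:{D,E} P2:{P,R}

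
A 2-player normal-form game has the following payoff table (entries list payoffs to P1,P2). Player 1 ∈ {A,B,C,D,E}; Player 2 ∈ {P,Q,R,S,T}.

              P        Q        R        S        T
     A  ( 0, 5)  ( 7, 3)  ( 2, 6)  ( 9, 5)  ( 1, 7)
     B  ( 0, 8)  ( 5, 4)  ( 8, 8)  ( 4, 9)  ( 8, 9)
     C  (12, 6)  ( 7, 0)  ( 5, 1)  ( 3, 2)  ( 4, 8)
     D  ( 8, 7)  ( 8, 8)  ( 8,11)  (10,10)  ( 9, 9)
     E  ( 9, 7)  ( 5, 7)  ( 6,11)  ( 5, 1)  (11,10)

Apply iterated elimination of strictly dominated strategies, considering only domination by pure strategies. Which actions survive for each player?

P1 drop A (D beats it: P:8>0 Q:8>7 R:8>2 S:10>9 T:9>1)
P2 drop P (T beats it: B:9>8 C:8>6 D:9>7 E:10>7)
P1 drop C (D beats it: Q:8>7 R:8>5 S:10>3 T:9>4)
P2 drop Q (R beats it: B:8>4 D:11>8 E:11>7)
P1→{B,D,E} P2→{R,S,T}

Survivors P1:{B,D,E} P2:{R,S,T}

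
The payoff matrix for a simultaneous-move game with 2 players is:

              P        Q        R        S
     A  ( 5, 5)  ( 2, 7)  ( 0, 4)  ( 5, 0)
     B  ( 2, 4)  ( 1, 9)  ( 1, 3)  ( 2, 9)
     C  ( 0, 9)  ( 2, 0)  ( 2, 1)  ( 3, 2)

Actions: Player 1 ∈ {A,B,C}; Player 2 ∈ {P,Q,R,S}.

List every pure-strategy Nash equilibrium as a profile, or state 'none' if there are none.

PSNE = {(A,Q)}

(A,P): not NE [P2→Q gives 7>5]
(A,Q): NE
(A,R): not NE [P1→C gives 2>0; P2→Q gives 7>4]
(A,S): not NE [P2→Q gives 7>0]
(B,P): not NE [P1→A gives 5>2; P2→S gives 9>4]
(B,Q): not NE [P1→C gives 2>1]
(B,R): not NE [P1→C gives 2>1; P2→S gives 9>3]
(B,S): not NE [P1→A gives 5>2]
(C,P): not NE [P1→A gives 5>0]
(C,Q): not NE [P2→P gives 9>0]
(C,R): not NE [P2→P gives 9>1]
(C,S): not NE [P1→A gives 5>3; P2→P gives 9>2]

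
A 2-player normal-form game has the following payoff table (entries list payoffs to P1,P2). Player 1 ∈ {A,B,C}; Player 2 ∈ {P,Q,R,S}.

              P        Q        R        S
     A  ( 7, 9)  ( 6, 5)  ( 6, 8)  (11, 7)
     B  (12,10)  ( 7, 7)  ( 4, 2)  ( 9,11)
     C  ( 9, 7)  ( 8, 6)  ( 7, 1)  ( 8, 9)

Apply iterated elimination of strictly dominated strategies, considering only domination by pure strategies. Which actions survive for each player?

P2 drop Q (P beats it: A:9>5 B:10>7 C:7>6)
P2 drop R (P beats it: A:9>8 B:10>2 C:7>1)
P1 drop C (B beats it: P:12>9 S:9>8)
P1→{A,B} P2→{P,S}

Remaining: P1:{A,B} P2:{P,S}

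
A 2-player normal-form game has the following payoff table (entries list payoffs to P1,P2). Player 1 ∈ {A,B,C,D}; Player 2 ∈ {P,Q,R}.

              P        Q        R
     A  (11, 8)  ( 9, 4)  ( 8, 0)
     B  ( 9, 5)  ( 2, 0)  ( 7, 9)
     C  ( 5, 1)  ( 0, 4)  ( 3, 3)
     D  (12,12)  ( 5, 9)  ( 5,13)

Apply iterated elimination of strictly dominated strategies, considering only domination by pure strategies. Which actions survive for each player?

Remaining: P1:{A,D} P2:{P,R}

P1 drop B (A beats it: P:11>9 Q:9>2 R:8>7)
P1 drop C (A beats it: P:11>5 Q:9>0 R:8>3)
P2 drop Q (P beats it: A:8>4 D:12>9)
P1→{A,D} P2→{P,R}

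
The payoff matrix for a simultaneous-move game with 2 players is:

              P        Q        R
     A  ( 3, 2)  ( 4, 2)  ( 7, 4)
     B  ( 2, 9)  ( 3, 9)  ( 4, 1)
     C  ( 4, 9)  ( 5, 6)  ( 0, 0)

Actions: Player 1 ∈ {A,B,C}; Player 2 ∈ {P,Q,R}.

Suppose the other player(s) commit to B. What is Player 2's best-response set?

u_2(P vs B) = 9
u_2(Q vs B) = 9
u_2(R vs B) = 1
max payoff 9 at {P,Q}

P2 best: {P,Q}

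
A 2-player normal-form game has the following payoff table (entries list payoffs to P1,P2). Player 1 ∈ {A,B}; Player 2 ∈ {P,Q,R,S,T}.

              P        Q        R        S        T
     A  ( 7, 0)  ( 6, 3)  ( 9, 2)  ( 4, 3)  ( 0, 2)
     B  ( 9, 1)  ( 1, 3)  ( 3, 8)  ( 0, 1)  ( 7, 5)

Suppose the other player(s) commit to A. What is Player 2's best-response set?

argmax u_2 = {Q,S}

u_2(P vs A) = 0
u_2(Q vs A) = 3
u_2(R vs A) = 2
u_2(S vs A) = 3
u_2(T vs A) = 2
max payoff 3 at {Q,S}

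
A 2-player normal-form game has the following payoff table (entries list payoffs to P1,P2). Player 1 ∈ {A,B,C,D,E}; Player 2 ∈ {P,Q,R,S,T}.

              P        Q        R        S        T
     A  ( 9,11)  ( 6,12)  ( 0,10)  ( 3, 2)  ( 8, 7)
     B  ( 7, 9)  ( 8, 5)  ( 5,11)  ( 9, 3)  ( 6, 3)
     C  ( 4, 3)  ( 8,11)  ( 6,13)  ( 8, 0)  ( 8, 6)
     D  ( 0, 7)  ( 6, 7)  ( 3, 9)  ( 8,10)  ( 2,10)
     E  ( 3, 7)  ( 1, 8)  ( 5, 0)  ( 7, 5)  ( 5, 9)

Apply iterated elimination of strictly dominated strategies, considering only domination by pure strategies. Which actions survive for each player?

P1 drop D (B beats it: P:7>0 Q:8>6 R:5>3 S:9>8 T:6>2)
P1 drop E (C beats it: P:4>3 Q:8>1 R:6>5 S:8>7 T:8>5)
P2 drop S (P beats it: A:11>2 B:9>3 C:3>0)
P2 drop T (Q beats it: A:12>7 B:5>3 C:11>6)
P1→{A,B,C} P2→{P,Q,R}

Remaining: P1:{A,B,C} P2:{P,Q,R}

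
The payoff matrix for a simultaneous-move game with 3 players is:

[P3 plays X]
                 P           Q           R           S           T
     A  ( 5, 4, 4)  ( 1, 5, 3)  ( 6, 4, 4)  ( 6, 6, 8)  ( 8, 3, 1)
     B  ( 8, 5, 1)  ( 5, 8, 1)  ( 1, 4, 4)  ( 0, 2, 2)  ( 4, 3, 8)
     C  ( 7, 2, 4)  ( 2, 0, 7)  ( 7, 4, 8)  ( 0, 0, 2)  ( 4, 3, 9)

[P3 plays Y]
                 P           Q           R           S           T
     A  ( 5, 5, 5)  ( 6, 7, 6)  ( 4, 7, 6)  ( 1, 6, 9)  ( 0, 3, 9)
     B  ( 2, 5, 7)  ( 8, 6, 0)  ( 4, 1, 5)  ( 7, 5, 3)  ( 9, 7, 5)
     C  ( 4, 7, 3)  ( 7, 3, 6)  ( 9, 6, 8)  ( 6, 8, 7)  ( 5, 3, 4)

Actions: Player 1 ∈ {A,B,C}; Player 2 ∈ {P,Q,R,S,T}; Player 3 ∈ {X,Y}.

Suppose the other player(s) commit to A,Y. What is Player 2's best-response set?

u_2(P vs A,Y) = 5
u_2(Q vs A,Y) = 7
u_2(R vs A,Y) = 7
u_2(S vs A,Y) = 6
u_2(T vs A,Y) = 3
max payoff 7 at {Q,R}

argmax u_2 = {Q,R}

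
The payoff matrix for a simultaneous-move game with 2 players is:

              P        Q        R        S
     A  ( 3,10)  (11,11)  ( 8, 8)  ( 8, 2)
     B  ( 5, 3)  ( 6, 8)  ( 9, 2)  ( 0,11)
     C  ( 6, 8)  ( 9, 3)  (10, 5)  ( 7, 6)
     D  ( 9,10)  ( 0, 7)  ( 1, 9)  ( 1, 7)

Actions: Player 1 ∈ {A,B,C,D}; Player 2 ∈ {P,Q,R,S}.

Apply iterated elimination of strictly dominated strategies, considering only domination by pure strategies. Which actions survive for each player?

P1 drop B (C beats it: P:6>5 Q:9>6 R:10>9 S:7>0)
P2 drop R (P beats it: A:10>8 C:8>5 D:10>9)
P2 drop S (P beats it: A:10>2 C:8>6 D:10>7)
P1→{A,C,D} P2→{P,Q}

IESDS → P1:{A,C,D} P2:{P,Q}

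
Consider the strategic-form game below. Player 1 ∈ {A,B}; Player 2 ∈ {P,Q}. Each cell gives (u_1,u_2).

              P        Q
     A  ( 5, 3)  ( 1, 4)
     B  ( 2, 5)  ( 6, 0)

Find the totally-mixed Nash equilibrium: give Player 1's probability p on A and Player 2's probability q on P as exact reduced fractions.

P1 indiff ⇒ q·5+(1-q)·1 = q·2+(1-q)·6 ⇒ q(3) = (1-q)(5) ⇒ q = 5/8
P2 indiff ⇒ p·3+(1-p)·5 = p·4+(1-p)·0 ⇒ p(-1) = (1-p)(-5) ⇒ p = 5/6

(p,q) = (5/6, 5/8)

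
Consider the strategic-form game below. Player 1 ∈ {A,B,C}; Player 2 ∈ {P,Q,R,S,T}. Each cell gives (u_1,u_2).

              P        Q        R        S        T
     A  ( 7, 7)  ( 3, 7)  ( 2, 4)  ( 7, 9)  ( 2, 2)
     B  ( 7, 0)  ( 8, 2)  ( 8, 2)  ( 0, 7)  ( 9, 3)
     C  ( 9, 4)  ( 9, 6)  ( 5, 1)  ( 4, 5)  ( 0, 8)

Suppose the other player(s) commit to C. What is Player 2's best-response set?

argmax u_2 = {T}

u_2(P vs C) = 4
u_2(Q vs C) = 6
u_2(R vs C) = 1
u_2(S vs C) = 5
u_2(T vs C) = 8
max payoff 8 at {T}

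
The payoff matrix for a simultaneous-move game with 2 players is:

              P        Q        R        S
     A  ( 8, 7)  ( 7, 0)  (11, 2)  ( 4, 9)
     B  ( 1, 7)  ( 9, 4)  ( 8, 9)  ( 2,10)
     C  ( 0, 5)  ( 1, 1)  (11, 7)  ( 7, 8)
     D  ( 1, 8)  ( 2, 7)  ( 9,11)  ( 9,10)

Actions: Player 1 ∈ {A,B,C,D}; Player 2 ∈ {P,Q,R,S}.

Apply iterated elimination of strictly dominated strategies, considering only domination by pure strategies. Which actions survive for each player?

P2 drop P (S beats it: A:9>7 B:10>7 C:8>5 D:10>8)
P2 drop Q (R beats it: A:2>0 B:9>4 C:7>1 D:11>7)
P1 drop B (A beats it: R:11>8 S:4>2)
P1→{A,C,D} P2→{R,S}

Survivors P1:{A,C,D} P2:{R,S}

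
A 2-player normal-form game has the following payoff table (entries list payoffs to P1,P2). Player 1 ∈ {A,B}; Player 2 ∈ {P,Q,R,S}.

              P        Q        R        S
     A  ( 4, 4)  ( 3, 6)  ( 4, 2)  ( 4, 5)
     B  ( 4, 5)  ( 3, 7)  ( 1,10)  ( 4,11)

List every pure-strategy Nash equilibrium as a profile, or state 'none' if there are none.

NE set: (A,Q), (B,S)

(A,P): not NE [P2→Q gives 6>4]
(A,Q): NE
(A,R): not NE [P2→Q gives 6>2]
(A,S): not NE [P2→Q gives 6>5]
(B,P): not NE [P2→S gives 11>5]
(B,Q): not NE [P2→S gives 11>7]
(B,R): not NE [P1→A gives 4>1; P2→S gives 11>10]
(B,S): NE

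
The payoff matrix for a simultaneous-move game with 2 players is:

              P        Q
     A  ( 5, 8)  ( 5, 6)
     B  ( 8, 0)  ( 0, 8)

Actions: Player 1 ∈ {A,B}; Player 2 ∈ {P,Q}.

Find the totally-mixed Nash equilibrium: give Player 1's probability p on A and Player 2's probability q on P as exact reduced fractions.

P1 indiff ⇒ q·5+(1-q)·5 = q·8+(1-q)·0 ⇒ q(-3) = (1-q)(-5) ⇒ q = 5/8
P2 indiff ⇒ p·8+(1-p)·0 = p·6+(1-p)·8 ⇒ p(2) = (1-p)(8) ⇒ p = 4/5

(p,q) = (4/5, 5/8)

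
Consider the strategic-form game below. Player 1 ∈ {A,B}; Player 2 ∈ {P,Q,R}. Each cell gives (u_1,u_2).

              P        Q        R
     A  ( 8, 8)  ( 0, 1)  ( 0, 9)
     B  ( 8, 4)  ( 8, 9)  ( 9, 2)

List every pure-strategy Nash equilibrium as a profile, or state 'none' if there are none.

(A,P): not NE [P2→R gives 9>8]
(A,Q): not NE [P1→B gives 8>0; P2→R gives 9>1]
(A,R): not NE [P1→B gives 9>0]
(B,P): not NE [P2→Q gives 9>4]
(B,Q): NE
(B,R): not NE [P2→Q gives 9>2]

NE set: (B,Q)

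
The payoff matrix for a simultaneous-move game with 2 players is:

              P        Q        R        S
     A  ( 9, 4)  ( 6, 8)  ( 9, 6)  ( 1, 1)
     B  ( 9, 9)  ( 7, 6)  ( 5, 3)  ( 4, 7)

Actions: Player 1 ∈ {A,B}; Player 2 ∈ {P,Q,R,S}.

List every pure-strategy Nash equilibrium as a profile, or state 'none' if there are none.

NE set: (B,P)

(A,P): not NE [P2→Q gives 8>4]
(A,Q): not NE [P1→B gives 7>6]
(A,R): not NE [P2→Q gives 8>6]
(A,S): not NE [P1→B gives 4>1; P2→Q gives 8>1]
(B,P): NE
(B,Q): not NE [P2→P gives 9>6]
(B,R): not NE [P1→A gives 9>5; P2→P gives 9>3]
(B,S): not NE [P2→P gives 9>7]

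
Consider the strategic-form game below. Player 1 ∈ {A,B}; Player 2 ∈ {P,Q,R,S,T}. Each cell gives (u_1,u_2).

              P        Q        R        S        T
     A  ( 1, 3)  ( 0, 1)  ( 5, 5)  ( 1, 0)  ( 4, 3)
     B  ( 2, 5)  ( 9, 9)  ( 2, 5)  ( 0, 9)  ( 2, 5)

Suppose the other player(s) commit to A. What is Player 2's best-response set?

u_2(P vs A) = 3
u_2(Q vs A) = 1
u_2(R vs A) = 5
u_2(S vs A) = 0
u_2(T vs A) = 3
max payoff 5 at {R}

argmax u_2 = {R}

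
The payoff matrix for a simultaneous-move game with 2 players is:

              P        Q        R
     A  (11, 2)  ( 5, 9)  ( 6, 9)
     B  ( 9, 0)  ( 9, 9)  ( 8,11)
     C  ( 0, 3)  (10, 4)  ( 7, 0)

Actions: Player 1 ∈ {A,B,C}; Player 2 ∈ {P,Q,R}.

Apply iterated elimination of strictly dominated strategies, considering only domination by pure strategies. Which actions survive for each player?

P2 drop P (Q beats it: A:9>2 B:9>0 C:4>3)
P1 drop A (B beats it: Q:9>5 R:8>6)
P1→{B,C} P2→{Q,R}

Remaining: P1:{B,C} P2:{Q,R}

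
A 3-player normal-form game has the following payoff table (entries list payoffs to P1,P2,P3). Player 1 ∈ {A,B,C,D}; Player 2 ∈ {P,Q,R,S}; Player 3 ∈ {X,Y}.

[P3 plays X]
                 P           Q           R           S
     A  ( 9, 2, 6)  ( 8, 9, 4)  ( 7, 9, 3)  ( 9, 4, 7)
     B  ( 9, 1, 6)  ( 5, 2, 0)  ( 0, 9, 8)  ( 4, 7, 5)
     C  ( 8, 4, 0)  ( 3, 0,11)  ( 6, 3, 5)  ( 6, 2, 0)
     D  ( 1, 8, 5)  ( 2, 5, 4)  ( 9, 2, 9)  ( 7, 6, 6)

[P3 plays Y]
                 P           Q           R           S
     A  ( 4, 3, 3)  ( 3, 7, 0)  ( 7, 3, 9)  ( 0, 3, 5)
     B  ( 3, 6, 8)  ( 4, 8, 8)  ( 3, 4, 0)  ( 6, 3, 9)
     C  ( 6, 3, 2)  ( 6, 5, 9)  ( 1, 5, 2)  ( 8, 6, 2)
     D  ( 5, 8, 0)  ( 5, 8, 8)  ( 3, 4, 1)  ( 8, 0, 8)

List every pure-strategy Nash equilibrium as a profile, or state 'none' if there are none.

(A,P,X): not NE [P2→R gives 9>2]
(A,P,Y): not NE [P1→C gives 6>4; P2→Q gives 7>3; P3→X gives 6>3]
(A,Q,X): NE
(A,Q,Y): not NE [P1→C gives 6>3; P3→X gives 4>0]
(A,R,X): not NE [P1→D gives 9>7; P3→Y gives 9>3]
(A,R,Y): not NE [P2→Q gives 7>3]
(A,S,X): not NE [P2→R gives 9>4]
(A,S,Y): not NE [P1→D gives 8>0; P2→Q gives 7>3; P3→X gives 7>5]
(B,P,X): not NE [P2→R gives 9>1; P3→Y gives 8>6]
(B,P,Y): not NE [P1→C gives 6>3; P2→Q gives 8>6]
(B,Q,X): not NE [P1→A gives 8>5; P2→R gives 9>2; P3→Y gives 8>0]
(B,Q,Y): not NE [P1→C gives 6>4]
(B,R,X): not NE [P1→D gives 9>0]
(B,R,Y): not NE [P1→A gives 7>3; P2→Q gives 8>4; P3→X gives 8>0]
(B,S,X): not NE [P1→A gives 9>4; P2→R gives 9>7; P3→Y gives 9>5]
(B,S,Y): not NE [P1→D gives 8>6; P2→Q gives 8>3]
(C,P,X): not NE [P1→B gives 9>8; P3→Y gives 2>0]
(C,P,Y): not NE [P2→S gives 6>3]
(C,Q,X): not NE [P1→A gives 8>3; P2→P gives 4>0]
(C,Q,Y): not NE [P2→S gives 6>5; P3→X gives 11>9]
(C,R,X): not NE [P1→D gives 9>6; P2→P gives 4>3]
(C,R,Y): not NE [P1→A gives 7>1; P2→S gives 6>5; P3→X gives 5>2]
(C,S,X): not NE [P1→A gives 9>6; P2→P gives 4>2; P3→Y gives 2>0]
(C,S,Y): NE
(D,P,X): not NE [P1→B gives 9>1]
(D,P,Y): not NE [P1→C gives 6>5; P3→X gives 5>0]
(D,Q,X): not NE [P1→A gives 8>2; P2→P gives 8>5; P3→Y gives 8>4]
(D,Q,Y): not NE [P1→C gives 6>5]
(D,R,X): not NE [P2→P gives 8>2]
(D,R,Y): not NE [P1→A gives 7>3; P2→Q gives 8>4; P3→X gives 9>1]
(D,S,X): not NE [P1→A gives 9>7; P2→P gives 8>6; P3→Y gives 8>6]
(D,S,Y): not NE [P2→Q gives 8>0]

NE set: (A,Q,X), (C,S,Y)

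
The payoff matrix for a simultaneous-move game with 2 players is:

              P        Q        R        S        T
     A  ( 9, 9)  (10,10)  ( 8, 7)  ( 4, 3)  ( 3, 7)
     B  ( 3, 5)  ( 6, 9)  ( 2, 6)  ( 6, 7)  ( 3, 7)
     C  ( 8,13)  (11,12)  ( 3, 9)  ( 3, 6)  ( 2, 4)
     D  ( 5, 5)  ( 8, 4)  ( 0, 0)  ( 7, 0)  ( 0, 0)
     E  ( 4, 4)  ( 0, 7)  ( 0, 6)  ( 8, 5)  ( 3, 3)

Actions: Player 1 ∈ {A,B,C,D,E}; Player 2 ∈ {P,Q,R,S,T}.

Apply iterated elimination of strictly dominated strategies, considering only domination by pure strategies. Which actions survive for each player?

IESDS → P1:{A,C} P2:{P,Q}

P2 drop R (Q beats it: A:10>7 B:9>6 C:12>9 D:4>0 E:7>6)
P2 drop S (Q beats it: A:10>3 B:9>7 C:12>6 D:4>0 E:7>5)
P1 drop D (A beats it: P:9>5 Q:10>8 T:3>0)
P2 drop T (Q beats it: A:10>7 B:9>7 C:12>4 E:7>3)
P1 drop B (A beats it: P:9>3 Q:10>6)
P1 drop E (A beats it: P:9>4 Q:10>0)
P1→{A,C} P2→{P,Q}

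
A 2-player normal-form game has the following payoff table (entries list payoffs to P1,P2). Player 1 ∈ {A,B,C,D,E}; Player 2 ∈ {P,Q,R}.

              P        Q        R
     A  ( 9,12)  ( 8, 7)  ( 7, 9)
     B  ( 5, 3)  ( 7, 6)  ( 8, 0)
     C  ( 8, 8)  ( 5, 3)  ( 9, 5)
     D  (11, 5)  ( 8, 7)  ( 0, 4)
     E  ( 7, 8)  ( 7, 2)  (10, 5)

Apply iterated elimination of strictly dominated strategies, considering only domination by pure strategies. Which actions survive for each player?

Remaining: P1:{A,D} P2:{P,Q}

P2 drop R (P beats it: A:12>9 B:3>0 C:8>5 D:5>4 E:8>5)
P1 drop B (A beats it: P:9>5 Q:8>7)
P1 drop C (A beats it: P:9>8 Q:8>5)
P1 drop E (A beats it: P:9>7 Q:8>7)
P1→{A,D} P2→{P,Q}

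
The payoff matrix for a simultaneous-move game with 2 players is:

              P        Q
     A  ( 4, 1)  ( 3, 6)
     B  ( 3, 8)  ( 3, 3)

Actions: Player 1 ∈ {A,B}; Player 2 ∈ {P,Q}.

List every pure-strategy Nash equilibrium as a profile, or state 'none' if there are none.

(A,P): not NE [P2→Q gives 6>1]
(A,Q): NE
(B,P): not NE [P1→A gives 4>3]
(B,Q): not NE [P2→P gives 8>3]

Nash profiles: (A,Q)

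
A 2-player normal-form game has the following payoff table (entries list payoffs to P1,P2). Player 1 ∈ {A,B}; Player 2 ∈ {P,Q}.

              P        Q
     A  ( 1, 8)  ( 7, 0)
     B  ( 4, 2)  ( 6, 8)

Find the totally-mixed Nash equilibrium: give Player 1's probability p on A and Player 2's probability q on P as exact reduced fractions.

p=3/7, q=1/4

P1 indiff ⇒ q·1+(1-q)·7 = q·4+(1-q)·6 ⇒ q(-3) = (1-q)(-1) ⇒ q = 1/4
P2 indiff ⇒ p·8+(1-p)·2 = p·0+(1-p)·8 ⇒ p(8) = (1-p)(6) ⇒ p = 3/7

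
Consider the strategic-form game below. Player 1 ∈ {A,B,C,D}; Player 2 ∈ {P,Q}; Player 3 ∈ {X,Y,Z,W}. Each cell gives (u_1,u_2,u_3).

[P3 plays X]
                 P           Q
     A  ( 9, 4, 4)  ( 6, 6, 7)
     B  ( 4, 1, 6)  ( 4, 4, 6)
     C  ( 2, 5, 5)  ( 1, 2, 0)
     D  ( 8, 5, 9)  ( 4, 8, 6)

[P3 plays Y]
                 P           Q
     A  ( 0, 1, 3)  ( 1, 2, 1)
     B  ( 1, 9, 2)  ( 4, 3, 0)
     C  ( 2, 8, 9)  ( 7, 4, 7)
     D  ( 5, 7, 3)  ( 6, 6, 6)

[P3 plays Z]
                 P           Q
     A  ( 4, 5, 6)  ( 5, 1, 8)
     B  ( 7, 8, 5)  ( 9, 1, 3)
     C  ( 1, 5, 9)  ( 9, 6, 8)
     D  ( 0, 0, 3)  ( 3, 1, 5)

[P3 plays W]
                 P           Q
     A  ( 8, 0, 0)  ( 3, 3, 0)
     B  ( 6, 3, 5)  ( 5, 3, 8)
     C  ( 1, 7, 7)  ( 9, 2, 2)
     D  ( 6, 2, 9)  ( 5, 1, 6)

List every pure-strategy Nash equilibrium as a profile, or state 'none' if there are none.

NE set: (C,Q,Z)

(A,P,X): not NE [P2→Q gives 6>4; P3→Z gives 6>4]
(A,P,Y): not NE [P1→D gives 5>0; P2→Q gives 2>1; P3→Z gives 6>3]
(A,P,Z): not NE [P1→B gives 7>4]
(A,P,W): not NE [P2→Q gives 3>0; P3→Z gives 6>0]
(A,Q,X): not NE [P3→Z gives 8>7]
(A,Q,Y): not NE [P1→C gives 7>1; P3→Z gives 8>1]
(A,Q,Z): not NE [P1→C gives 9>5; P2→P gives 5>1]
(A,Q,W): not NE [P1→C gives 9>3; P3→Z gives 8>0]
(B,P,X): not NE [P1→A gives 9>4; P2→Q gives 4>1]
(B,P,Y): not NE [P1→D gives 5>1; P3→X gives 6>2]
(B,P,Z): not NE [P3→X gives 6>5]
(B,P,W): not NE [P1→A gives 8>6; P3→X gives 6>5]
(B,Q,X): not NE [P1→A gives 6>4; P3→W gives 8>6]
(B,Q,Y): not NE [P1→C gives 7>4; P2→P gives 9>3; P3→W gives 8>0]
(B,Q,Z): not NE [P2→P gives 8>1; P3→W gives 8>3]
(B,Q,W): not NE [P1→C gives 9>5]
(C,P,X): not NE [P1→A gives 9>2; P3→Z gives 9>5]
(C,P,Y): not NE [P1→D gives 5>2]
(C,P,Z): not NE [P1→B gives 7>1; P2→Q gives 6>5]
(C,P,W): not NE [P1→A gives 8>1; P3→Z gives 9>7]
(C,Q,X): not NE [P1→A gives 6>1; P2→P gives 5>2; P3→Z gives 8>0]
(C,Q,Y): not NE [P2→P gives 8>4; P3→Z gives 8>7]
(C,Q,Z): NE
(C,Q,W): not NE [P2→P gives 7>2; P3→Z gives 8>2]
(D,P,X): not NE [P1→A gives 9>8; P2→Q gives 8>5]
(D,P,Y): not NE [P3→W gives 9>3]
(D,P,Z): not NE [P1→B gives 7>0; P2→Q gives 1>0; P3→W gives 9>3]
(D,P,W): not NE [P1→A gives 8>6]
(D,Q,X): not NE [P1→A gives 6>4]
(D,Q,Y): not NE [P1→C gives 7>6; P2→P gives 7>6]
(D,Q,Z): not NE [P1→C gives 9>3; P3→W gives 6>5]
(D,Q,W): not NE [P1→C gives 9>5; P2→P gives 2>1]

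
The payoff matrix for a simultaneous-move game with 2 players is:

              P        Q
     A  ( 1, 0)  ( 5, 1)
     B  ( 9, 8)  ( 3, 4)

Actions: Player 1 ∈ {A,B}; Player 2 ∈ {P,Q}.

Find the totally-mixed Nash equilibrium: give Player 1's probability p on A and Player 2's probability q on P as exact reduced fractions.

P1 mixes 4/5 on A; P2 mixes 1/5 on P

P1 indiff ⇒ q·1+(1-q)·5 = q·9+(1-q)·3 ⇒ q(-8) = (1-q)(-2) ⇒ q = 1/5
P2 indiff ⇒ p·0+(1-p)·8 = p·1+(1-p)·4 ⇒ p(-1) = (1-p)(-4) ⇒ p = 4/5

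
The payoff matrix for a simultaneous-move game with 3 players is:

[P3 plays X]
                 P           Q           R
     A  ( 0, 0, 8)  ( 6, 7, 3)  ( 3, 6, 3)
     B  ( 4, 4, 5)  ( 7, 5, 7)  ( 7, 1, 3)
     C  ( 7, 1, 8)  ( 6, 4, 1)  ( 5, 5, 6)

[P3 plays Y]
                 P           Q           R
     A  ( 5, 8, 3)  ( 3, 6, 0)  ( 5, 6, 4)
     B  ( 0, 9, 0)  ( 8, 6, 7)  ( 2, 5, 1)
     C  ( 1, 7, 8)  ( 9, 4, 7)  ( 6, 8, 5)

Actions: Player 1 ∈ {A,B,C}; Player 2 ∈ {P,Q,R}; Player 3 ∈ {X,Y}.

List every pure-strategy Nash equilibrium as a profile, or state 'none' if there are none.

(A,P,X): not NE [P1→C gives 7>0; P2→Q gives 7>0]
(A,P,Y): not NE [P3→X gives 8>3]
(A,Q,X): not NE [P1→B gives 7>6]
(A,Q,Y): not NE [P1→C gives 9>3; P2→P gives 8>6; P3→X gives 3>0]
(A,R,X): not NE [P1→B gives 7>3; P2→Q gives 7>6; P3→Y gives 4>3]
(A,R,Y): not NE [P1→C gives 6>5; P2→P gives 8>6]
(B,P,X): not NE [P1→C gives 7>4; P2→Q gives 5>4]
(B,P,Y): not NE [P1→A gives 5>0; P3→X gives 5>0]
(B,Q,X): NE
(B,Q,Y): not NE [P1→C gives 9>8; P2→P gives 9>6]
(B,R,X): not NE [P2→Q gives 5>1]
(B,R,Y): not NE [P1→C gives 6>2; P2→P gives 9>5; P3→X gives 3>1]
(C,P,X): not NE [P2→R gives 5>1]
(C,P,Y): not NE [P1→A gives 5>1; P2→R gives 8>7]
(C,Q,X): not NE [P1→B gives 7>6; P2→R gives 5>4; P3→Y gives 7>1]
(C,Q,Y): not NE [P2→R gives 8>4]
(C,R,X): not NE [P1→B gives 7>5]
(C,R,Y): not NE [P3→X gives 6>5]

Nash profiles: (B,Q,X)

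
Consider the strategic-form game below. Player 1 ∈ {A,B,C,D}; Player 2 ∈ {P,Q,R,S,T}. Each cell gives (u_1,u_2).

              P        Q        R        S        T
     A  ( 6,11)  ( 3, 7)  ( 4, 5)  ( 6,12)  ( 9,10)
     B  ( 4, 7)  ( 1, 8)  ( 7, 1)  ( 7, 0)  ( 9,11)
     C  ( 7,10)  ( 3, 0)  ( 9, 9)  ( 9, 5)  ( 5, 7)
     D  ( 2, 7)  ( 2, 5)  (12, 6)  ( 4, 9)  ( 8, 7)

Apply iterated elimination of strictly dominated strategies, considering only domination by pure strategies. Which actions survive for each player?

P2 drop Q (T beats it: A:10>7 B:11>8 C:7>0 D:7>5)
P2 drop R (P beats it: A:11>5 B:7>1 C:10>9 D:7>6)
P1 drop D (A beats it: P:6>2 S:6>4 T:9>8)
P1→{A,B,C} P2→{P,S,T}

Remaining: P1:{A,B,C} P2:{P,S,T}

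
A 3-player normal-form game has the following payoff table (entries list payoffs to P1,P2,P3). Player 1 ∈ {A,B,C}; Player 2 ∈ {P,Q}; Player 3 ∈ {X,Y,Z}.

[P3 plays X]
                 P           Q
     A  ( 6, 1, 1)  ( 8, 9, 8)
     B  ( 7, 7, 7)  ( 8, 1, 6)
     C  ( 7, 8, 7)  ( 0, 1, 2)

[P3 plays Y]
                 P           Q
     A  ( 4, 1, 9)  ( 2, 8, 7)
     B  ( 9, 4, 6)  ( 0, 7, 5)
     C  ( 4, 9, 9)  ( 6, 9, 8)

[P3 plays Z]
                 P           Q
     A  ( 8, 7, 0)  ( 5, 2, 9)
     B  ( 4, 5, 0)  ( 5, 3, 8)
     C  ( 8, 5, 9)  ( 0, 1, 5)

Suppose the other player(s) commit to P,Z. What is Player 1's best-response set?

u_1(A vs P,Z) = 8
u_1(B vs P,Z) = 4
u_1(C vs P,Z) = 8
max payoff 8 at {A,C}

BR_1 = {A,C}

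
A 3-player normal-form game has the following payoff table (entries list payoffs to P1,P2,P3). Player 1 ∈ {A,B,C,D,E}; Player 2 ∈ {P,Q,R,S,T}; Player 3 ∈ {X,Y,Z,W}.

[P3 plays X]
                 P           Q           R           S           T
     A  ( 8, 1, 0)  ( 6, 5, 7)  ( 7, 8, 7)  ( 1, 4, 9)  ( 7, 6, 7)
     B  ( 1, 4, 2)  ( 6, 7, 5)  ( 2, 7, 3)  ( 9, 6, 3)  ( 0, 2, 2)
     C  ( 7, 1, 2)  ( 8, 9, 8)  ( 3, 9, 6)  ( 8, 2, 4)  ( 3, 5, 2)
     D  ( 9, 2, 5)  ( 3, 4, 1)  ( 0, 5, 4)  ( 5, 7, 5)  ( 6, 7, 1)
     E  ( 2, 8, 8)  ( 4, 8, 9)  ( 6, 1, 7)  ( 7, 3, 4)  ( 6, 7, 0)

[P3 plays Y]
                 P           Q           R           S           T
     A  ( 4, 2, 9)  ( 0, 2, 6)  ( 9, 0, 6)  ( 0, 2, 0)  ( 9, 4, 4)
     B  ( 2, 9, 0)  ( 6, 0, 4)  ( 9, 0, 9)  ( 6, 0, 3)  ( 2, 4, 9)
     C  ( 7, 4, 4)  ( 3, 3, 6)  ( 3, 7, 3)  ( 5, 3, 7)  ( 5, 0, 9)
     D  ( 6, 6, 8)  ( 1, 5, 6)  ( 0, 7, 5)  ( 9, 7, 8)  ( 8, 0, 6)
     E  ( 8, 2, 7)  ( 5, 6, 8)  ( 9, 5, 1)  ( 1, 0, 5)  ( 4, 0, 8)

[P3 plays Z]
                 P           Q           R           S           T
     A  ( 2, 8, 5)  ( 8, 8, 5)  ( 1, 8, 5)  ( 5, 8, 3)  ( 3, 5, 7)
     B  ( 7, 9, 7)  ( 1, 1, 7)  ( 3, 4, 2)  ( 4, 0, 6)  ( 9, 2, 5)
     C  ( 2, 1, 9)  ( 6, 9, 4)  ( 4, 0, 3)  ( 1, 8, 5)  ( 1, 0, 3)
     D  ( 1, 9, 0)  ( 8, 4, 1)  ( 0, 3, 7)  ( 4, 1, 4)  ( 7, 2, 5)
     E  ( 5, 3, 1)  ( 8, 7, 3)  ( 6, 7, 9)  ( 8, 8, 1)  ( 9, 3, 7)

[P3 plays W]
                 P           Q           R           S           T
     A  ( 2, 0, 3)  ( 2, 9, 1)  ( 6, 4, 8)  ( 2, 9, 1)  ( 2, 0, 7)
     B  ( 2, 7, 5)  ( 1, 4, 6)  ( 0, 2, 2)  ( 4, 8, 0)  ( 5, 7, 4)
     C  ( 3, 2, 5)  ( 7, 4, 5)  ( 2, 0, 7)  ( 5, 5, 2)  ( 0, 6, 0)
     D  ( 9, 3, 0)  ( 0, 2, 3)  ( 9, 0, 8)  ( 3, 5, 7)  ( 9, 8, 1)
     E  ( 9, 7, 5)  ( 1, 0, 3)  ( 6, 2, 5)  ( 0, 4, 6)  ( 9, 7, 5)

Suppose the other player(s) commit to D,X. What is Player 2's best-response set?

P2 best: {S,T}

u_2(P vs D,X) = 2
u_2(Q vs D,X) = 4
u_2(R vs D,X) = 5
u_2(S vs D,X) = 7
u_2(T vs D,X) = 7
max payoff 7 at {S,T}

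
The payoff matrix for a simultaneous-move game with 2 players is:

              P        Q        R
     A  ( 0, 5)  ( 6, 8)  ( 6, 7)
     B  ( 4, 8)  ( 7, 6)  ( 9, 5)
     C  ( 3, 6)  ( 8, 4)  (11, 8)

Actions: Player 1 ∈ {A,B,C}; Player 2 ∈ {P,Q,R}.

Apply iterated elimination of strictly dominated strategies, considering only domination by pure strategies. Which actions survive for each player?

P1 drop A (B beats it: P:4>0 Q:7>6 R:9>6)
P2 drop Q (P beats it: B:8>6 C:6>4)
P1→{B,C} P2→{P,R}

IESDS → P1:{B,C} P2:{P,R}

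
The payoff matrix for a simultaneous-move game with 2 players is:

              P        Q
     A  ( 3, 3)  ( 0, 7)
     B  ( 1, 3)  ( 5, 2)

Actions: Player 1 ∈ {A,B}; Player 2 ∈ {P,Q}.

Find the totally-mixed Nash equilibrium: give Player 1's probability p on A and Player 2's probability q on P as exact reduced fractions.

P1 indiff ⇒ q·3+(1-q)·0 = q·1+(1-q)·5 ⇒ q(2) = (1-q)(5) ⇒ q = 5/7
P2 indiff ⇒ p·3+(1-p)·3 = p·7+(1-p)·2 ⇒ p(-4) = (1-p)(-1) ⇒ p = 1/5

P1 mixes 1/5 on A; P2 mixes 5/7 on P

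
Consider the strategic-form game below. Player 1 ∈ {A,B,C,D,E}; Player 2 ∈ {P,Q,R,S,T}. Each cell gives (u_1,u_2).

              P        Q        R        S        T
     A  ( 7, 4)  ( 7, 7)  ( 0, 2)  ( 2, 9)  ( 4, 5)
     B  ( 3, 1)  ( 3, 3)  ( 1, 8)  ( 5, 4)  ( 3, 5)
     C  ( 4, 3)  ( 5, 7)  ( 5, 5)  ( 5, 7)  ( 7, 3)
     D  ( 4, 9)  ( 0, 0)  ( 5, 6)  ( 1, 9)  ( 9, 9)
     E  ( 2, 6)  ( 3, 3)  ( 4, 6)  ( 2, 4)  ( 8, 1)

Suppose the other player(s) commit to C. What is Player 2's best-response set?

P2 best: {Q,S}

u_2(P vs C) = 3
u_2(Q vs C) = 7
u_2(R vs C) = 5
u_2(S vs C) = 7
u_2(T vs C) = 3
max payoff 7 at {Q,S}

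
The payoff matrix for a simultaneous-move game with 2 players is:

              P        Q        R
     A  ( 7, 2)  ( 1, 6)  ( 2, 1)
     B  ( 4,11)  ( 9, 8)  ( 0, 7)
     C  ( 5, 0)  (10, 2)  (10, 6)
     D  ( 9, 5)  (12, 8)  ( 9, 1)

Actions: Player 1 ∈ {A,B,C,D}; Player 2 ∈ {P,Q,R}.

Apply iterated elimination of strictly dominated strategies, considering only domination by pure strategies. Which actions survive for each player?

P1 drop A (D beats it: P:9>7 Q:12>1 R:9>2)
P1 drop B (C beats it: P:5>4 Q:10>9 R:10>0)
P2 drop P (Q beats it: C:2>0 D:8>5)
P1→{C,D} P2→{Q,R}

Remaining: P1:{C,D} P2:{Q,R}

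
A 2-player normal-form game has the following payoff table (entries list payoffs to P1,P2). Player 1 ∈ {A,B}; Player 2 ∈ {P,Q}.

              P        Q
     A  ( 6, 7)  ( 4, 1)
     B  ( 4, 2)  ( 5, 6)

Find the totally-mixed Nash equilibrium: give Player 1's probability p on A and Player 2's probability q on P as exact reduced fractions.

(p,q) = (2/5, 1/3)

P1 indiff ⇒ q·6+(1-q)·4 = q·4+(1-q)·5 ⇒ q(2) = (1-q)(1) ⇒ q = 1/3
P2 indiff ⇒ p·7+(1-p)·2 = p·1+(1-p)·6 ⇒ p(6) = (1-p)(4) ⇒ p = 2/5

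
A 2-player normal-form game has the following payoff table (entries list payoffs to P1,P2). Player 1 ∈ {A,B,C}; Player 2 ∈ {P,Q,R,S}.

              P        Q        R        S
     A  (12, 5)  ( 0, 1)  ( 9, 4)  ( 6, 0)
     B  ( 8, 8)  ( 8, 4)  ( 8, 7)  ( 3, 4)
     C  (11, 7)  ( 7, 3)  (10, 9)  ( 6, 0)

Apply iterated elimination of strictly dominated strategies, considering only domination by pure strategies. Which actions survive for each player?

Remaining: P1:{A,C} P2:{P,R}

P2 drop Q (P beats it: A:5>1 B:8>4 C:7>3)
P1 drop B (A beats it: P:12>8 R:9>8 S:6>3)
P2 drop S (P beats it: A:5>0 C:7>0)
P1→{A,C} P2→{P,R}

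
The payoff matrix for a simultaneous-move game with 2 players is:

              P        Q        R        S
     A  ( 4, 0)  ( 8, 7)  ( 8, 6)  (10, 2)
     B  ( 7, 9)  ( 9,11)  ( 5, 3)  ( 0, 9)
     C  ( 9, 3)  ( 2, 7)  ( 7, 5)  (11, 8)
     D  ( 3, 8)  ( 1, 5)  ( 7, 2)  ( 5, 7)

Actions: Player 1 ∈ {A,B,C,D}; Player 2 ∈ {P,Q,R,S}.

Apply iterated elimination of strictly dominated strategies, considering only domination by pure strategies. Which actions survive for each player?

Survivors P1:{A,B,C} P2:{Q,S}

P1 drop D (A beats it: P:4>3 Q:8>1 R:8>7 S:10>5)
P2 drop P (Q beats it: A:7>0 B:11>9 C:7>3)
P2 drop R (Q beats it: A:7>6 B:11>3 C:7>5)
P1→{A,B,C} P2→{Q,S}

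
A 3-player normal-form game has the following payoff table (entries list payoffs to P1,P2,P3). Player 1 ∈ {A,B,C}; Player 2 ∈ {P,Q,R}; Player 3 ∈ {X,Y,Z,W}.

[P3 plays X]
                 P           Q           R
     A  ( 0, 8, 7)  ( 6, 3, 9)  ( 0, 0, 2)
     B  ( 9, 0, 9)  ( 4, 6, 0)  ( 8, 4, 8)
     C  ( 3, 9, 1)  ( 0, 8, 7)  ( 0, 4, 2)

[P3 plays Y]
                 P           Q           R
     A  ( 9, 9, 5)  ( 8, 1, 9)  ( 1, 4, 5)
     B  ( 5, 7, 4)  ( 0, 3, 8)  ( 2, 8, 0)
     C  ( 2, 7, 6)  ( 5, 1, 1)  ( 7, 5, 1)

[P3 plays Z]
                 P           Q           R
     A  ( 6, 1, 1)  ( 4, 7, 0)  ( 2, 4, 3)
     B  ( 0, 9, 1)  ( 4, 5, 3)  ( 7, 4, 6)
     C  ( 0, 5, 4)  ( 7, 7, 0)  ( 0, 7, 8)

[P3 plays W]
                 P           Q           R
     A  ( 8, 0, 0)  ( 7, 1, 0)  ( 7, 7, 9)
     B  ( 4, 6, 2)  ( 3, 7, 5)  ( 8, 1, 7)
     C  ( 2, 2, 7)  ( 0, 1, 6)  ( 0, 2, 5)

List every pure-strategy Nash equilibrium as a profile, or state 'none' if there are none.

(A,P,X): not NE [P1→B gives 9>0]
(A,P,Y): not NE [P3→X gives 7>5]
(A,P,Z): not NE [P2→Q gives 7>1; P3→X gives 7>1]
(A,P,W): not NE [P2→R gives 7>0; P3→X gives 7>0]
(A,Q,X): not NE [P2→P gives 8>3]
(A,Q,Y): not NE [P2→P gives 9>1]
(A,Q,Z): not NE [P1→C gives 7>4; P3→Y gives 9>0]
(A,Q,W): not NE [P2→R gives 7>1; P3→Y gives 9>0]
(A,R,X): not NE [P1→B gives 8>0; P2→P gives 8>0; P3→W gives 9>2]
(A,R,Y): not NE [P1→C gives 7>1; P2→P gives 9>4; P3→W gives 9>5]
(A,R,Z): not NE [P1→B gives 7>2; P2→Q gives 7>4; P3→W gives 9>3]
(A,R,W): not NE [P1→B gives 8>7]
(B,P,X): not NE [P2→Q gives 6>0]
(B,P,Y): not NE [P1→A gives 9>5; P2→R gives 8>7; P3→X gives 9>4]
(B,P,Z): not NE [P1→A gives 6>0; P3→X gives 9>1]
(B,P,W): not NE [P1→A gives 8>4; P2→Q gives 7>6; P3→X gives 9>2]
(B,Q,X): not NE [P1→A gives 6>4; P3→Y gives 8>0]
(B,Q,Y): not NE [P1→A gives 8>0; P2→R gives 8>3]
(B,Q,Z): not NE [P1→C gives 7>4; P2→P gives 9>5; P3→Y gives 8>3]
(B,Q,W): not NE [P1→A gives 7>3; P3→Y gives 8>5]
(B,R,X): not NE [P2→Q gives 6>4]
(B,R,Y): not NE [P1→C gives 7>2; P3→X gives 8>0]
(B,R,Z): not NE [P2→P gives 9>4; P3→X gives 8>6]
(B,R,W): not NE [P2→Q gives 7>1; P3→X gives 8>7]
(C,P,X): not NE [P1→B gives 9>3; P3→W gives 7>1]
(C,P,Y): not NE [P1→A gives 9>2; P3→W gives 7>6]
(C,P,Z): not NE [P1→A gives 6>0; P2→R gives 7>5; P3→W gives 7>4]
(C,P,W): not NE [P1→A gives 8>2]
(C,Q,X): not NE [P1→A gives 6>0; P2→P gives 9>8]
(C,Q,Y): not NE [P1→A gives 8>5; P2→P gives 7>1; P3→X gives 7>1]
(C,Q,Z): not NE [P3→X gives 7>0]
(C,Q,W): not NE [P1→A gives 7>0; P2→R gives 2>1; P3→X gives 7>6]
(C,R,X): not NE [P1→B gives 8>0; P2→P gives 9>4; P3→Z gives 8>2]
(C,R,Y): not NE [P2→P gives 7>5; P3→Z gives 8>1]
(C,R,Z): not NE [P1→B gives 7>0]
(C,R,W): not NE [P1→B gives 8>0; P3→Z gives 8>5]

No pure NE.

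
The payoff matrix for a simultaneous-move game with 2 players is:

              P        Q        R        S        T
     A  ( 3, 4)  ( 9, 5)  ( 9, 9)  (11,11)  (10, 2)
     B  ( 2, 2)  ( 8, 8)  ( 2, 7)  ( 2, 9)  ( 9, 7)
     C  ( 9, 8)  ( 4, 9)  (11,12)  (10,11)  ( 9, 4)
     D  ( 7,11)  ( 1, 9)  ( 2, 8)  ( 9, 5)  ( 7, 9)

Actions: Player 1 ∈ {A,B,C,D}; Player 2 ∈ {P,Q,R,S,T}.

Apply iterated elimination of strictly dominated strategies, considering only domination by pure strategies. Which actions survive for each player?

IESDS → P1:{A,C} P2:{R,S}

P1 drop B (A beats it: P:3>2 Q:9>8 R:9>2 S:11>2 T:10>9)
P1 drop D (C beats it: P:9>7 Q:4>1 R:11>2 S:10>9 T:9>7)
P2 drop P (Q beats it: A:5>4 C:9>8)
P2 drop Q (R beats it: A:9>5 C:12>9)
P2 drop T (R beats it: A:9>2 C:12>4)
P1→{A,C} P2→{R,S}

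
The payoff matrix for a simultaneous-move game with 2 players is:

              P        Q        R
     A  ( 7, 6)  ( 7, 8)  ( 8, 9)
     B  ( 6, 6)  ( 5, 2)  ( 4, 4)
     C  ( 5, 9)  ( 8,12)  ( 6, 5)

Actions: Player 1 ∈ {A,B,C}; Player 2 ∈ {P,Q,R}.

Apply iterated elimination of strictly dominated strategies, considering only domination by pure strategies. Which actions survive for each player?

Remaining: P1:{A,C} P2:{Q,R}

P1 drop B (A beats it: P:7>6 Q:7>5 R:8>4)
P2 drop P (Q beats it: A:8>6 C:12>9)
P1→{A,C} P2→{Q,R}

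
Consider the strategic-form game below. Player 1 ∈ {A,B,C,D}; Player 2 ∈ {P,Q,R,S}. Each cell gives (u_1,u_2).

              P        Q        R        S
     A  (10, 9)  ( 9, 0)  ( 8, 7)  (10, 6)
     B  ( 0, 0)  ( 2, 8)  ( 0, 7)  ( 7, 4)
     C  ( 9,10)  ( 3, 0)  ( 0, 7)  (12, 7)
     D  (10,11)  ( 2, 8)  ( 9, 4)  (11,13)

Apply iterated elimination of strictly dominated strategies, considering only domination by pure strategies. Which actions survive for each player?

P1 drop B (A beats it: P:10>0 Q:9>2 R:8>0 S:10>7)
P2 drop Q (P beats it: A:9>0 C:10>0 D:11>8)
P2 drop R (P beats it: A:9>7 C:10>7 D:11>4)
P1→{A,C,D} P2→{P,S}

Remaining: P1:{A,C,D} P2:{P,S}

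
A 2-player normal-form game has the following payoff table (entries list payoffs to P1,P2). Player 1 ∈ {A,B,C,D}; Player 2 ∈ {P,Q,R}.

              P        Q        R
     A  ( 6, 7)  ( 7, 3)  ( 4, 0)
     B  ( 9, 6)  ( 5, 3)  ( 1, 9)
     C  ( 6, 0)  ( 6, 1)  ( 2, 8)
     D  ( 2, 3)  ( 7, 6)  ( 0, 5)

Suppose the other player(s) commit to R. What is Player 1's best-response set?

BR_1 = {A}

u_1(A vs R) = 4
u_1(B vs R) = 1
u_1(C vs R) = 2
u_1(D vs R) = 0
max payoff 4 at {A}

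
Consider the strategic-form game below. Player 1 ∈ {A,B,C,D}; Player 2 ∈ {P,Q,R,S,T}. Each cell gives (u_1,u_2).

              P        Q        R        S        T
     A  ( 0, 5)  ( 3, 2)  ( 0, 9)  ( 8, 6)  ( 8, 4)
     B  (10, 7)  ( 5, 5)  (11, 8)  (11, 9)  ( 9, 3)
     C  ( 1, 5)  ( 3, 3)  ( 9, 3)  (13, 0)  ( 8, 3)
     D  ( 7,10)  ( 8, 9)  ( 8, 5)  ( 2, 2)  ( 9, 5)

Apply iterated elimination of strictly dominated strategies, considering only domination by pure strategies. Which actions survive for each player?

P1 drop A (B beats it: P:10>0 Q:5>3 R:11>0 S:11>8 T:9>8)
P2 drop Q (P beats it: B:7>5 C:5>3 D:10>9)
P2 drop T (P beats it: B:7>3 C:5>3 D:10>5)
P1 drop D (B beats it: P:10>7 R:11>8 S:11>2)
P1→{B,C} P2→{P,R,S}

Remaining: P1:{B,C} P2:{P,R,S}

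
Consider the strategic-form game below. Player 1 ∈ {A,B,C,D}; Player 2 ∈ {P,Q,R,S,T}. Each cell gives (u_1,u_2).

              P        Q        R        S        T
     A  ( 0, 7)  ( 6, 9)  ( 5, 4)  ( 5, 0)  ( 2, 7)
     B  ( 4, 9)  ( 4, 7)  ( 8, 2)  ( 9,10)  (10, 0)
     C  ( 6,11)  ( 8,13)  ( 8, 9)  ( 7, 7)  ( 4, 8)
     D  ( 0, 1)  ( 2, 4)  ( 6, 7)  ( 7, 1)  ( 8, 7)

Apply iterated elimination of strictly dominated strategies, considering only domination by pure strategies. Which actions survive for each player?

Survivors P1:{B,C} P2:{P,Q,S}

P1 drop A (C beats it: P:6>0 Q:8>6 R:8>5 S:7>5 T:4>2)
P1 drop D (B beats it: P:4>0 Q:4>2 R:8>6 S:9>7 T:10>8)
P2 drop R (P beats it: B:9>2 C:11>9)
P2 drop T (P beats it: B:9>0 C:11>8)
P1→{B,C} P2→{P,Q,S}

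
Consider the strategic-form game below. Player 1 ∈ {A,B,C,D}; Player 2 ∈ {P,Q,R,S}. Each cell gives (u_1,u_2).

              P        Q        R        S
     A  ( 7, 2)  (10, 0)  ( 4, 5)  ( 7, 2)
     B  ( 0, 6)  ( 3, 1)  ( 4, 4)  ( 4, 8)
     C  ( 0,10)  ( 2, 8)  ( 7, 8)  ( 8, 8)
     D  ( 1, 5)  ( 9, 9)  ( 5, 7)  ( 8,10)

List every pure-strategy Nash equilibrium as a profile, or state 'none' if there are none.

Nash profiles: (D,S)

(A,P): not NE [P2→R gives 5>2]
(A,Q): not NE [P2→R gives 5>0]
(A,R): not NE [P1→C gives 7>4]
(A,S): not NE [P1→D gives 8>7; P2→R gives 5>2]
(B,P): not NE [P1→A gives 7>0; P2→S gives 8>6]
(B,Q): not NE [P1→A gives 10>3; P2→S gives 8>1]
(B,R): not NE [P1→C gives 7>4; P2→S gives 8>4]
(B,S): not NE [P1→D gives 8>4]
(C,P): not NE [P1→A gives 7>0]
(C,Q): not NE [P1→A gives 10>2; P2→P gives 10>8]
(C,R): not NE [P2→P gives 10>8]
(C,S): not NE [P2→P gives 10>8]
(D,P): not NE [P1→A gives 7>1; P2→S gives 10>5]
(D,Q): not NE [P1→A gives 10>9; P2→S gives 10>9]
(D,R): not NE [P1→C gives 7>5; P2→S gives 10>7]
(D,S): NE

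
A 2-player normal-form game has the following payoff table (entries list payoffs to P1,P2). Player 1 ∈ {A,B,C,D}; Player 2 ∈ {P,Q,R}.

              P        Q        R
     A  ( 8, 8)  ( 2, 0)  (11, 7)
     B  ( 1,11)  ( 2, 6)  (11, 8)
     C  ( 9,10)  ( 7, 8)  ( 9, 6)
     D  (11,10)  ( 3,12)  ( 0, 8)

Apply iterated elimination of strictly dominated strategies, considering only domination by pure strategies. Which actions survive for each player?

Survivors P1:{C,D} P2:{P,Q}

P2 drop R (P beats it: A:8>7 B:11>8 C:10>6 D:10>8)
P1 drop A (C beats it: P:9>8 Q:7>2)
P1 drop B (C beats it: P:9>1 Q:7>2)
P1→{C,D} P2→{P,Q}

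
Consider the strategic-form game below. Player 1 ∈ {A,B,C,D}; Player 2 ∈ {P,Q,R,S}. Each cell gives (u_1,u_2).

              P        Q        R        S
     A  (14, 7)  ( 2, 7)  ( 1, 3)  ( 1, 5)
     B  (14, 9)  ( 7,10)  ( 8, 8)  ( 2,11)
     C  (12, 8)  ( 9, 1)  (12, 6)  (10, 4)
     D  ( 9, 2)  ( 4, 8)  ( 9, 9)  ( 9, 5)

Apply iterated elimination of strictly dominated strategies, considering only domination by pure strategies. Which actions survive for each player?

P1 drop D (C beats it: P:12>9 Q:9>4 R:12>9 S:10>9)
P2 drop R (P beats it: A:7>3 B:9>8 C:8>6)
P1→{A,B,C} P2→{P,Q,S}

Remaining: P1:{A,B,C} P2:{P,Q,S}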